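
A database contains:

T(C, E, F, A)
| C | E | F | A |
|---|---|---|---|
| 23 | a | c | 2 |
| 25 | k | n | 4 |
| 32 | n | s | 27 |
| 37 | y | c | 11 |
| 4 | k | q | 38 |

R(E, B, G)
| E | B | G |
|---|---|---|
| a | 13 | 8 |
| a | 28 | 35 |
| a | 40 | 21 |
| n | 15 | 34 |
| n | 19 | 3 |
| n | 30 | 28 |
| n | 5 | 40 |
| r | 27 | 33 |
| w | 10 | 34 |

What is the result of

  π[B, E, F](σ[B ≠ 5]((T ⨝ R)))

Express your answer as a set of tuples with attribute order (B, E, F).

{(13, a, c), (15, n, s), (19, n, s), (28, a, c), (30, n, s), (40, a, c)}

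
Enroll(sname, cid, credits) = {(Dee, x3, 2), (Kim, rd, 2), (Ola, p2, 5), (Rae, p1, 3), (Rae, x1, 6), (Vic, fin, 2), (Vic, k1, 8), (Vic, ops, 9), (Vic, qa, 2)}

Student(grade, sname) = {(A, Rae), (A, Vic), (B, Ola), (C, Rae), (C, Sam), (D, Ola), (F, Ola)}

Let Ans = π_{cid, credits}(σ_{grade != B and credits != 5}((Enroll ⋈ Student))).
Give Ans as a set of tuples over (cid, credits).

Joining Enroll and Student on sname yields {(Ola, p2, 5, B), (Ola, p2, 5, D), (Ola, p2, 5, F), (Rae, p1, 3, A), (Rae, p1, 3, C), (Rae, x1, 6, A), (Rae, x1, 6, C), (Vic, fin, 2, A), (Vic, k1, 8, A), (Vic, ops, 9, A), (Vic, qa, 2, A)}.
Apply σ_{grade != B and credits != 5}; surviving tuples: {(Rae, p1, 3, A), (Rae, p1, 3, C), (Rae, x1, 6, A), (Rae, x1, 6, C), (Vic, fin, 2, A), (Vic, k1, 8, A), (Vic, ops, 9, A), (Vic, qa, 2, A)}
π[cid, credits]: project onto (cid, credits) (2 duplicate(s) eliminated) → {(fin, 2), (k1, 8), (ops, 9), (p1, 3), (qa, 2), (x1, 6)}

{(fin, 2), (k1, 8), (ops, 9), (p1, 3), (qa, 2), (x1, 6)}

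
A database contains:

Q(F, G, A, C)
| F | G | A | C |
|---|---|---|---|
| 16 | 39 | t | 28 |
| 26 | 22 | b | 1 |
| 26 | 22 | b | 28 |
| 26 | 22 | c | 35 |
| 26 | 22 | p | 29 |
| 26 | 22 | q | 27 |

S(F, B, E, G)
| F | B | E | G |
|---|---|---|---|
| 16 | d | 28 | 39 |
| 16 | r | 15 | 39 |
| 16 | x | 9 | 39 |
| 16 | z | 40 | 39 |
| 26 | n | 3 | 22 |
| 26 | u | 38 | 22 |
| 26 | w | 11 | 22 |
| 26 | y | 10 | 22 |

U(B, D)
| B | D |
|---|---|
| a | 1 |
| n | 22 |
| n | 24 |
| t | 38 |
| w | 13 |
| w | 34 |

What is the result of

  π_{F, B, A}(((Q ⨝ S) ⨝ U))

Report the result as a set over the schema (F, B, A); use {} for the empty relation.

Natural join on F, G: {(16, 39, t, 28, d, 28), (16, 39, t, 28, r, 15), (16, 39, t, 28, x, 9), (16, 39, t, 28, z, 40), (26, 22, b, 1, n, 3), (26, 22, b, 1, u, 38), (26, 22, b, 1, w, 11), (26, 22, b, 1, y, 10), (26, 22, b, 28, n, 3), (26, 22, b, 28, u, 38), (26, 22, b, 28, w, 11), (26, 22, b, 28, y, 10), (26, 22, c, 35, n, 3), (26, 22, c, 35, u, 38), (26, 22, c, 35, w, 11), (26, 22, c, 35, y, 10), (26, 22, p, 29, n, 3), (26, 22, p, 29, u, 38), (26, 22, p, 29, w, 11), (26, 22, p, 29, y, 10), (26, 22, q, 27, n, 3), (26, 22, q, 27, u, 38), (26, 22, q, 27, w, 11), (26, 22, q, 27, y, 10)}
Natural join on B: {(26, 22, b, 1, n, 3, 22), (26, 22, b, 1, n, 3, 24), (26, 22, b, 1, w, 11, 13), (26, 22, b, 1, w, 11, 34), (26, 22, b, 28, n, 3, 22), (26, 22, b, 28, n, 3, 24), (26, 22, b, 28, w, 11, 13), (26, 22, b, 28, w, 11, 34), (26, 22, c, 35, n, 3, 22), (26, 22, c, 35, n, 3, 24), (26, 22, c, 35, w, 11, 13), (26, 22, c, 35, w, 11, 34), (26, 22, p, 29, n, 3, 22), (26, 22, p, 29, n, 3, 24), (26, 22, p, 29, w, 11, 13), (26, 22, p, 29, w, 11, 34), (26, 22, q, 27, n, 3, 22), (26, 22, q, 27, n, 3, 24), (26, 22, q, 27, w, 11, 13), (26, 22, q, 27, w, 11, 34)}
Projecting to F, B, A (12 duplicate(s) eliminated): {(26, n, b), (26, n, c), (26, n, p), (26, n, q), (26, w, b), (26, w, c), (26, w, p), (26, w, q)}

{(26, n, b), (26, n, c), (26, n, p), (26, n, q), (26, w, b), (26, w, c), (26, w, p), (26, w, q)}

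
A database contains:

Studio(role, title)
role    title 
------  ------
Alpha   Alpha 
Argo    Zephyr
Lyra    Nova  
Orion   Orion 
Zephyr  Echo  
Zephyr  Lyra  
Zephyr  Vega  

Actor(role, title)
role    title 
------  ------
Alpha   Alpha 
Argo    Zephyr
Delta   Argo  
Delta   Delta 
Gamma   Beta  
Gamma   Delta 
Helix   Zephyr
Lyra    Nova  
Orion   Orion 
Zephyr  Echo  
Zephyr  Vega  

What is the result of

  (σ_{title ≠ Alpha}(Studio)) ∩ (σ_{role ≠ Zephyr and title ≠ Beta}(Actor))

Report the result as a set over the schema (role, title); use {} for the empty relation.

{(Argo, Zephyr), (Lyra, Nova), (Orion, Orion)}

Filtering on title ≠ Alpha leaves {(Argo, Zephyr), (Lyra, Nova), (Orion, Orion), (Zephyr, Echo), (Zephyr, Lyra), (Zephyr, Vega)}.
Filtering on role ≠ Zephyr and title ≠ Beta leaves {(Alpha, Alpha), (Argo, Zephyr), (Delta, Argo), (Delta, Delta), (Gamma, Delta), (Helix, Zephyr), (Lyra, Nova), (Orion, Orion)}.
Intersection: {(Argo, Zephyr), (Lyra, Nova), (Orion, Orion), (Zephyr, Echo), (Zephyr, Lyra), (Zephyr, Vega)} with {(Alpha, Alpha), (Argo, Zephyr), (Delta, Argo), (Delta, Delta), (Gamma, Delta), (Helix, Zephyr), (Lyra, Nova), (Orion, Orion)} → {(Argo, Zephyr), (Lyra, Nova), (Orion, Orion)}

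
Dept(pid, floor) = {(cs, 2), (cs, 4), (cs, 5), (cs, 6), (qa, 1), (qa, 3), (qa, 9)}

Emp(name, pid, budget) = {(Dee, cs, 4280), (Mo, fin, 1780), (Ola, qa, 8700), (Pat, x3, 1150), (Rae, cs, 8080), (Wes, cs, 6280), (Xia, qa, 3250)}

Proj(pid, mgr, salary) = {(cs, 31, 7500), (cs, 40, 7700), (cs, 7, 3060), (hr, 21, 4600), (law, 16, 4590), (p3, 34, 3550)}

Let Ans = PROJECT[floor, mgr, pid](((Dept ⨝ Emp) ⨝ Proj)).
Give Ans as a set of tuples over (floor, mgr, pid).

Dept ⋈ Emp (natural join on pid): {(cs, 2, Dee, 4280), (cs, 2, Rae, 8080), (cs, 2, Wes, 6280), (cs, 4, Dee, 4280), (cs, 4, Rae, 8080), (cs, 4, Wes, 6280), (cs, 5, Dee, 4280), (cs, 5, Rae, 8080), (cs, 5, Wes, 6280), (cs, 6, Dee, 4280), (cs, 6, Rae, 8080), (cs, 6, Wes, 6280), (qa, 1, Ola, 8700), (qa, 1, Xia, 3250), (qa, 3, Ola, 8700), (qa, 3, Xia, 3250), (qa, 9, Ola, 8700), (qa, 9, Xia, 3250)}
(Dept ⨝ Emp) ⋈ Proj (natural join on pid): {(cs, 2, Dee, 4280, 31, 7500), (cs, 2, Dee, 4280, 40, 7700), (cs, 2, Dee, 4280, 7, 3060), (cs, 2, Rae, 8080, 31, 7500), (cs, 2, Rae, 8080, 40, 7700), (cs, 2, Rae, 8080, 7, 3060), (cs, 2, Wes, 6280, 31, 7500), (cs, 2, Wes, 6280, 40, 7700), (cs, 2, Wes, 6280, 7, 3060), (cs, 4, Dee, 4280, 31, 7500), (cs, 4, Dee, 4280, 40, 7700), (cs, 4, Dee, 4280, 7, 3060), (cs, 4, Rae, 8080, 31, 7500), (cs, 4, Rae, 8080, 40, 7700), (cs, 4, Rae, 8080, 7, 3060), (cs, 4, Wes, 6280, 31, 7500), (cs, 4, Wes, 6280, 40, 7700), (cs, 4, Wes, 6280, 7, 3060), (cs, 5, Dee, 4280, 31, 7500), (cs, 5, Dee, 4280, 40, 7700), (cs, 5, Dee, 4280, 7, 3060), (cs, 5, Rae, 8080, 31, 7500), (cs, 5, Rae, 8080, 40, 7700), (cs, 5, Rae, 8080, 7, 3060), (cs, 5, Wes, 6280, 31, 7500), (cs, 5, Wes, 6280, 40, 7700), (cs, 5, Wes, 6280, 7, 3060), (cs, 6, Dee, 4280, 31, 7500), (cs, 6, Dee, 4280, 40, 7700), (cs, 6, Dee, 4280, 7, 3060), (cs, 6, Rae, 8080, 31, 7500), (cs, 6, Rae, 8080, 40, 7700), (cs, 6, Rae, 8080, 7, 3060), (cs, 6, Wes, 6280, 31, 7500), (cs, 6, Wes, 6280, 40, 7700), (cs, 6, Wes, 6280, 7, 3060)}
Keep only column(s) floor, mgr, pid (24 duplicate(s) eliminated): {(2, 31, cs), (2, 40, cs), (2, 7, cs), (4, 31, cs), (4, 40, cs), (4, 7, cs), (5, 31, cs), (5, 40, cs), (5, 7, cs), (6, 31, cs), (6, 40, cs), (6, 7, cs)}

{(2, 31, cs), (2, 40, cs), (2, 7, cs), (4, 31, cs), (4, 40, cs), (4, 7, cs), (5, 31, cs), (5, 40, cs), (5, 7, cs), (6, 31, cs), (6, 40, cs), (6, 7, cs)}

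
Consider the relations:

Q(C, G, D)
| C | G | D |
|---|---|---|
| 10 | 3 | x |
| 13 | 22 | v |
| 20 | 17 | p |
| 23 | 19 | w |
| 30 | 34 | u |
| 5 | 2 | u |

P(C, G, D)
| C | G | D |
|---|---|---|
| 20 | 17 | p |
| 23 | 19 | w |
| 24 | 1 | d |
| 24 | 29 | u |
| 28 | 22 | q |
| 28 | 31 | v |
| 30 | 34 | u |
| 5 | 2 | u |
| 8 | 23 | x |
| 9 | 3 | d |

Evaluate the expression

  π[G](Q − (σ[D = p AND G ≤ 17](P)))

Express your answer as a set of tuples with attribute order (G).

Selection D = p AND G ≤ 17: {(20, 17, p)}
Set difference of the two operands is {(10, 3, x), (13, 22, v), (23, 19, w), (30, 34, u), (5, 2, u)}.
Projecting to G: {19, 2, 22, 3, 34}

{19, 2, 22, 3, 34}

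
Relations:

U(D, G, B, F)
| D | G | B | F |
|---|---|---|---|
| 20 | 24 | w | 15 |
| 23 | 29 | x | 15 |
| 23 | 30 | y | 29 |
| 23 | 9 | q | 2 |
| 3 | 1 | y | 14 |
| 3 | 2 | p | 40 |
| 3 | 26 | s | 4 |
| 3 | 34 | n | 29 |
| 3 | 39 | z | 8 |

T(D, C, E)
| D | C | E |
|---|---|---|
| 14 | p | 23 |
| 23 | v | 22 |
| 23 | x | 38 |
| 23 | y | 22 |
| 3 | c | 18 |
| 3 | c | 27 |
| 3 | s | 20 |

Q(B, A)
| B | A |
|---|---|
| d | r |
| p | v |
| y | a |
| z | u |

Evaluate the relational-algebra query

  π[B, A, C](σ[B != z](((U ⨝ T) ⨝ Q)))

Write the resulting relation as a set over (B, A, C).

{(p, v, c), (p, v, s), (y, a, c), (y, a, s), (y, a, v), (y, a, x), (y, a, y)}

U ⋈ T (natural join on D): {(23, 29, x, 15, v, 22), (23, 29, x, 15, x, 38), (23, 29, x, 15, y, 22), (23, 30, y, 29, v, 22), (23, 30, y, 29, x, 38), (23, 30, y, 29, y, 22), (23, 9, q, 2, v, 22), (23, 9, q, 2, x, 38), (23, 9, q, 2, y, 22), (3, 1, y, 14, c, 18), (3, 1, y, 14, c, 27), (3, 1, y, 14, s, 20), (3, 2, p, 40, c, 18), (3, 2, p, 40, c, 27), (3, 2, p, 40, s, 20), (3, 26, s, 4, c, 18), (3, 26, s, 4, c, 27), (3, 26, s, 4, s, 20), (3, 34, n, 29, c, 18), (3, 34, n, 29, c, 27), (3, 34, n, 29, s, 20), (3, 39, z, 8, c, 18), (3, 39, z, 8, c, 27), (3, 39, z, 8, s, 20)}
(U ⨝ T) ⋈ Q (natural join on B): {(23, 30, y, 29, v, 22, a), (23, 30, y, 29, x, 38, a), (23, 30, y, 29, y, 22, a), (3, 1, y, 14, c, 18, a), (3, 1, y, 14, c, 27, a), (3, 1, y, 14, s, 20, a), (3, 2, p, 40, c, 18, v), (3, 2, p, 40, c, 27, v), (3, 2, p, 40, s, 20, v), (3, 39, z, 8, c, 18, u), (3, 39, z, 8, c, 27, u), (3, 39, z, 8, s, 20, u)}
Filtering on B != z leaves {(23, 30, y, 29, v, 22, a), (23, 30, y, 29, x, 38, a), (23, 30, y, 29, y, 22, a), (3, 1, y, 14, c, 18, a), (3, 1, y, 14, c, 27, a), (3, 1, y, 14, s, 20, a), (3, 2, p, 40, c, 18, v), (3, 2, p, 40, c, 27, v), (3, 2, p, 40, s, 20, v)}.
Projecting to B, A, C (2 duplicate(s) eliminated): {(p, v, c), (p, v, s), (y, a, c), (y, a, s), (y, a, v), (y, a, x), (y, a, y)}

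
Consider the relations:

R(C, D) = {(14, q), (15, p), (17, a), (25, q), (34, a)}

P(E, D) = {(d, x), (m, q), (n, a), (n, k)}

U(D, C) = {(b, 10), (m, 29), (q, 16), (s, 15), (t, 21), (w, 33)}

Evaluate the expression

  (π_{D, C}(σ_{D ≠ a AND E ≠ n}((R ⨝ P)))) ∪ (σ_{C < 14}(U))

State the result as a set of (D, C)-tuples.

{(b, 10), (q, 14), (q, 25)}

Natural join on D: {(14, q, m), (17, a, n), (25, q, m), (34, a, n)}
Filtering on D ≠ a AND E ≠ n leaves {(14, q, m), (25, q, m)}.
π_{D, C} gives {(q, 14), (q, 25)}.
Filtering on C < 14 leaves {(b, 10)}.
Taking the union: {(b, 10), (q, 14), (q, 25)}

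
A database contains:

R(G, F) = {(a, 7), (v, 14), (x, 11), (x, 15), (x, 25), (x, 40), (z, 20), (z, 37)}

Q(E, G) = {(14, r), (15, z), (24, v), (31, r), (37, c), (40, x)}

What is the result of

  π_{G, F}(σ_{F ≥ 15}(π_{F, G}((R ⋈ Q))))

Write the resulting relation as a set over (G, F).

{(x, 15), (x, 25), (x, 40), (z, 20), (z, 37)}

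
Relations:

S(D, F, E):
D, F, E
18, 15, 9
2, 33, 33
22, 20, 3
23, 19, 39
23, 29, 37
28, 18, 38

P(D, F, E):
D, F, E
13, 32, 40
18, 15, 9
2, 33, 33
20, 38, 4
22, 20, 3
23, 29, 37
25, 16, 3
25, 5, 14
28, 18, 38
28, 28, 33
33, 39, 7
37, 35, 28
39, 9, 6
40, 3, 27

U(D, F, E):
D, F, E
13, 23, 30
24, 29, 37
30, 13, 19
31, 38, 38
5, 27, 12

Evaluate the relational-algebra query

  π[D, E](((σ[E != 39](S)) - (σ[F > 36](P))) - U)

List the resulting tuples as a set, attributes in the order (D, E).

σ[E != 39]: keep tuples satisfying E != 39 → {(18, 15, 9), (2, 33, 33), (22, 20, 3), (23, 29, 37), (28, 18, 38)}
σ[F > 36]: keep tuples satisfying F > 36 → {(20, 38, 4), (33, 39, 7)}
Taking the difference: {(18, 15, 9), (2, 33, 33), (22, 20, 3), (23, 29, 37), (28, 18, 38)}
Taking the difference: {(18, 15, 9), (2, 33, 33), (22, 20, 3), (23, 29, 37), (28, 18, 38)}
π[D, E]: project onto (D, E) → {(18, 9), (2, 33), (22, 3), (23, 37), (28, 38)}

{(18, 9), (2, 33), (22, 3), (23, 37), (28, 38)}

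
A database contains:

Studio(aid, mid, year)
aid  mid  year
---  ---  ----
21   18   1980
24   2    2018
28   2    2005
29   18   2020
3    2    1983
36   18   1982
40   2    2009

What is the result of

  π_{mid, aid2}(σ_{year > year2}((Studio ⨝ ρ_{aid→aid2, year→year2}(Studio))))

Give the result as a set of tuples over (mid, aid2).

{(18, 21), (18, 36), (2, 28), (2, 3), (2, 40)}

ρ[aid→aid2, year→year2]: schema becomes (aid2, mid, year2); tuples unchanged.
Studio ⋈ ρ_{aid→aid2, year→year2}(Studio) (natural join on mid): {(21, 18, 1980, 21, 1980), (21, 18, 1980, 29, 2020), (21, 18, 1980, 36, 1982), (24, 2, 2018, 24, 2018), (24, 2, 2018, 28, 2005), (24, 2, 2018, 3, 1983), (24, 2, 2018, 40, 2009), (28, 2, 2005, 24, 2018), (28, 2, 2005, 28, 2005), (28, 2, 2005, 3, 1983), (28, 2, 2005, 40, 2009), (29, 18, 2020, 21, 1980), (29, 18, 2020, 29, 2020), (29, 18, 2020, 36, 1982), (3, 2, 1983, 24, 2018), (3, 2, 1983, 28, 2005), (3, 2, 1983, 3, 1983), (3, 2, 1983, 40, 2009), (36, 18, 1982, 21, 1980), (36, 18, 1982, 29, 2020), (36, 18, 1982, 36, 1982), (40, 2, 2009, 24, 2018), (40, 2, 2009, 28, 2005), (40, 2, 2009, 3, 1983), (40, 2, 2009, 40, 2009)}
σ[year > year2]: keep tuples satisfying year > year2 → {(24, 2, 2018, 28, 2005), (24, 2, 2018, 3, 1983), (24, 2, 2018, 40, 2009), (28, 2, 2005, 3, 1983), (29, 18, 2020, 21, 1980), (29, 18, 2020, 36, 1982), (36, 18, 1982, 21, 1980), (40, 2, 2009, 28, 2005), (40, 2, 2009, 3, 1983)}
Projecting to mid, aid2 (4 duplicate(s) eliminated): {(18, 21), (18, 36), (2, 28), (2, 3), (2, 40)}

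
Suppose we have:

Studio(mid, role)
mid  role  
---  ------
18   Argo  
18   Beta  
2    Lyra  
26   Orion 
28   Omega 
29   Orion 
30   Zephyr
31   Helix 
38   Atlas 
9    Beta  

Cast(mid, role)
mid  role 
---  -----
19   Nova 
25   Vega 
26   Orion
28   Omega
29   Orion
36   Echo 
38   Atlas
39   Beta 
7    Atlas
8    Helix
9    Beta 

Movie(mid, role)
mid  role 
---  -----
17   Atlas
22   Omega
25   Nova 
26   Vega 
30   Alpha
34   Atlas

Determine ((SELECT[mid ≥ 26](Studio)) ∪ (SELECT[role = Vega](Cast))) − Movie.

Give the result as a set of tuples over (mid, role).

Selection mid ≥ 26: {(26, Orion), (28, Omega), (29, Orion), (30, Zephyr), (31, Helix), (38, Atlas)}
Selection role = Vega: {(25, Vega)}
Taking the union: {(25, Vega), (26, Orion), (28, Omega), (29, Orion), (30, Zephyr), (31, Helix), (38, Atlas)}
Taking the difference: {(25, Vega), (26, Orion), (28, Omega), (29, Orion), (30, Zephyr), (31, Helix), (38, Atlas)}

{(25, Vega), (26, Orion), (28, Omega), (29, Orion), (30, Zephyr), (31, Helix), (38, Atlas)}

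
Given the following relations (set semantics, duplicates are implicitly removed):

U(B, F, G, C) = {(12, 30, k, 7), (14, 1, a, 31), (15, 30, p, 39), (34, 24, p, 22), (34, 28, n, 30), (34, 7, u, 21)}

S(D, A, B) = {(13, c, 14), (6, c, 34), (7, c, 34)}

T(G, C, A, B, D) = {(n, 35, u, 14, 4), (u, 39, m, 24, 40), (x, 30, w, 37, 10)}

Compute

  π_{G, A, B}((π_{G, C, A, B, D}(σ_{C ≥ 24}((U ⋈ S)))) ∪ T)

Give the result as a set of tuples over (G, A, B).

Joining U and S on B yields {(14, 1, a, 31, 13, c), (34, 24, p, 22, 6, c), (34, 24, p, 22, 7, c), (34, 28, n, 30, 6, c), (34, 28, n, 30, 7, c), (34, 7, u, 21, 6, c), (34, 7, u, 21, 7, c)}.
σ[C ≥ 24]: keep tuples satisfying C ≥ 24 → {(14, 1, a, 31, 13, c), (34, 28, n, 30, 6, c), (34, 28, n, 30, 7, c)}
π_{G, C, A, B, D} gives {(a, 31, c, 14, 13), (n, 30, c, 34, 6), (n, 30, c, 34, 7)}.
Union: {(a, 31, c, 14, 13), (n, 30, c, 34, 6), (n, 30, c, 34, 7)} with {(n, 35, u, 14, 4), (u, 39, m, 24, 40), (x, 30, w, 37, 10)} → {(a, 31, c, 14, 13), (n, 30, c, 34, 6), (n, 30, c, 34, 7), (n, 35, u, 14, 4), (u, 39, m, 24, 40), (x, 30, w, 37, 10)}
π_{G, A, B} gives {(a, c, 14), (n, c, 34), (n, u, 14), (u, m, 24), (x, w, 37)} (1 duplicate(s) eliminated).

{(a, c, 14), (n, c, 34), (n, u, 14), (u, m, 24), (x, w, 37)}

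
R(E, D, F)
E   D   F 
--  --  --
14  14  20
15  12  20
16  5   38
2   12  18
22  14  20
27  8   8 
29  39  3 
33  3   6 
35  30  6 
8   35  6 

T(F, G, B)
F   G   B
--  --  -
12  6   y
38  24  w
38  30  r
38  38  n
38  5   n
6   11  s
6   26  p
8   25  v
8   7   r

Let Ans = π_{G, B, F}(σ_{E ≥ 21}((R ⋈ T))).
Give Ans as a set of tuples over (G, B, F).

{(11, s, 6), (25, v, 8), (26, p, 6), (7, r, 8)}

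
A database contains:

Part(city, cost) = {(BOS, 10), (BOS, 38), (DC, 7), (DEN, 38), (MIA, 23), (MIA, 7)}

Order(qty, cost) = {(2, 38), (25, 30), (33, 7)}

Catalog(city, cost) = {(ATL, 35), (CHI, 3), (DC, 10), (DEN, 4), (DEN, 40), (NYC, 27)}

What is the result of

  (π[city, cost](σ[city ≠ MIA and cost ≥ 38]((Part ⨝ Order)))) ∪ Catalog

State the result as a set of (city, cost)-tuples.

Part ⋈ Order (natural join on cost): {(BOS, 38, 2), (DC, 7, 33), (DEN, 38, 2), (MIA, 7, 33)}
Apply σ_{city ≠ MIA and cost ≥ 38}; surviving tuples: {(BOS, 38, 2), (DEN, 38, 2)}
π[city, cost]: project onto (city, cost) → {(BOS, 38), (DEN, 38)}
Taking the union: {(ATL, 35), (BOS, 38), (CHI, 3), (DC, 10), (DEN, 38), (DEN, 4), (DEN, 40), (NYC, 27)}

{(ATL, 35), (BOS, 38), (CHI, 3), (DC, 10), (DEN, 38), (DEN, 4), (DEN, 40), (NYC, 27)}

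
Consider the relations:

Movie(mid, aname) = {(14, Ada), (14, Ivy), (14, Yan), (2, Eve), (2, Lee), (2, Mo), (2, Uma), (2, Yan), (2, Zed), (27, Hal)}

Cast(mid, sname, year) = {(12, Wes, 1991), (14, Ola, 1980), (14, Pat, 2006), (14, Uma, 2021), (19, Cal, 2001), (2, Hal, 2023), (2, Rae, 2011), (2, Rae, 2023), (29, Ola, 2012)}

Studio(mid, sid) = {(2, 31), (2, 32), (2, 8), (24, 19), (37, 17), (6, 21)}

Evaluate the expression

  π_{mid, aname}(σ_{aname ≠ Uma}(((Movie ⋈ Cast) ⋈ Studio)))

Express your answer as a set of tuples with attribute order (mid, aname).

Joining Movie and Cast on mid yields {(14, Ada, Ola, 1980), (14, Ada, Pat, 2006), (14, Ada, Uma, 2021), (14, Ivy, Ola, 1980), (14, Ivy, Pat, 2006), (14, Ivy, Uma, 2021), (14, Yan, Ola, 1980), (14, Yan, Pat, 2006), (14, Yan, Uma, 2021), (2, Eve, Hal, 2023), (2, Eve, Rae, 2011), (2, Eve, Rae, 2023), (2, Lee, Hal, 2023), (2, Lee, Rae, 2011), (2, Lee, Rae, 2023), (2, Mo, Hal, 2023), (2, Mo, Rae, 2011), (2, Mo, Rae, 2023), (2, Uma, Hal, 2023), (2, Uma, Rae, 2011), (2, Uma, Rae, 2023), (2, Yan, Hal, 2023), (2, Yan, Rae, 2011), (2, Yan, Rae, 2023), (2, Zed, Hal, 2023), (2, Zed, Rae, 2011), (2, Zed, Rae, 2023)}.
Joining (Movie ⋈ Cast) and Studio on mid yields {(2, Eve, Hal, 2023, 31), (2, Eve, Hal, 2023, 32), (2, Eve, Hal, 2023, 8), (2, Eve, Rae, 2011, 31), (2, Eve, Rae, 2011, 32), (2, Eve, Rae, 2011, 8), (2, Eve, Rae, 2023, 31), (2, Eve, Rae, 2023, 32), (2, Eve, Rae, 2023, 8), (2, Lee, Hal, 2023, 31), (2, Lee, Hal, 2023, 32), (2, Lee, Hal, 2023, 8), (2, Lee, Rae, 2011, 31), (2, Lee, Rae, 2011, 32), (2, Lee, Rae, 2011, 8), (2, Lee, Rae, 2023, 31), (2, Lee, Rae, 2023, 32), (2, Lee, Rae, 2023, 8), (2, Mo, Hal, 2023, 31), (2, Mo, Hal, 2023, 32), (2, Mo, Hal, 2023, 8), (2, Mo, Rae, 2011, 31), (2, Mo, Rae, 2011, 32), (2, Mo, Rae, 2011, 8), (2, Mo, Rae, 2023, 31), (2, Mo, Rae, 2023, 32), (2, Mo, Rae, 2023, 8), (2, Uma, Hal, 2023, 31), (2, Uma, Hal, 2023, 32), (2, Uma, Hal, 2023, 8), (2, Uma, Rae, 2011, 31), (2, Uma, Rae, 2011, 32), (2, Uma, Rae, 2011, 8), (2, Uma, Rae, 2023, 31), (2, Uma, Rae, 2023, 32), (2, Uma, Rae, 2023, 8), (2, Yan, Hal, 2023, 31), (2, Yan, Hal, 2023, 32), (2, Yan, Hal, 2023, 8), (2, Yan, Rae, 2011, 31), (2, Yan, Rae, 2011, 32), (2, Yan, Rae, 2011, 8), (2, Yan, Rae, 2023, 31), (2, Yan, Rae, 2023, 32), (2, Yan, Rae, 2023, 8), (2, Zed, Hal, 2023, 31), (2, Zed, Hal, 2023, 32), (2, Zed, Hal, 2023, 8), (2, Zed, Rae, 2011, 31), (2, Zed, Rae, 2011, 32), (2, Zed, Rae, 2011, 8), (2, Zed, Rae, 2023, 31), (2, Zed, Rae, 2023, 32), (2, Zed, Rae, 2023, 8)}.
Filtering on aname ≠ Uma leaves {(2, Eve, Hal, 2023, 31), (2, Eve, Hal, 2023, 32), (2, Eve, Hal, 2023, 8), (2, Eve, Rae, 2011, 31), (2, Eve, Rae, 2011, 32), (2, Eve, Rae, 2011, 8), (2, Eve, Rae, 2023, 31), (2, Eve, Rae, 2023, 32), (2, Eve, Rae, 2023, 8), (2, Lee, Hal, 2023, 31), (2, Lee, Hal, 2023, 32), (2, Lee, Hal, 2023, 8), (2, Lee, Rae, 2011, 31), (2, Lee, Rae, 2011, 32), (2, Lee, Rae, 2011, 8), (2, Lee, Rae, 2023, 31), (2, Lee, Rae, 2023, 32), (2, Lee, Rae, 2023, 8), (2, Mo, Hal, 2023, 31), (2, Mo, Hal, 2023, 32), (2, Mo, Hal, 2023, 8), (2, Mo, Rae, 2011, 31), (2, Mo, Rae, 2011, 32), (2, Mo, Rae, 2011, 8), (2, Mo, Rae, 2023, 31), (2, Mo, Rae, 2023, 32), (2, Mo, Rae, 2023, 8), (2, Yan, Hal, 2023, 31), (2, Yan, Hal, 2023, 32), (2, Yan, Hal, 2023, 8), (2, Yan, Rae, 2011, 31), (2, Yan, Rae, 2011, 32), (2, Yan, Rae, 2011, 8), (2, Yan, Rae, 2023, 31), (2, Yan, Rae, 2023, 32), (2, Yan, Rae, 2023, 8), (2, Zed, Hal, 2023, 31), (2, Zed, Hal, 2023, 32), (2, Zed, Hal, 2023, 8), (2, Zed, Rae, 2011, 31), (2, Zed, Rae, 2011, 32), (2, Zed, Rae, 2011, 8), (2, Zed, Rae, 2023, 31), (2, Zed, Rae, 2023, 32), (2, Zed, Rae, 2023, 8)}.
π_{mid, aname} gives {(2, Eve), (2, Lee), (2, Mo), (2, Yan), (2, Zed)} (40 duplicate(s) eliminated).

{(2, Eve), (2, Lee), (2, Mo), (2, Yan), (2, Zed)}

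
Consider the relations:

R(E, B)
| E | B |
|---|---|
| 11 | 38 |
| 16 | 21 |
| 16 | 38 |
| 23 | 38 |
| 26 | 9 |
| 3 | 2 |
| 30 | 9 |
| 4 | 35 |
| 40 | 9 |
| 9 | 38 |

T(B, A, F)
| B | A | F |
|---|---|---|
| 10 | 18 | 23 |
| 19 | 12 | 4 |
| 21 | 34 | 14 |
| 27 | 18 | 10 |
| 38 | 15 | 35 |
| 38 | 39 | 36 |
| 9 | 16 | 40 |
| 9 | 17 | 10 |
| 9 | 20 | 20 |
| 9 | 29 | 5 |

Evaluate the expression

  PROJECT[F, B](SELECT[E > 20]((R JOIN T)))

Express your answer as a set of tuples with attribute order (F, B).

Joining R and T on B yields {(11, 38, 15, 35), (11, 38, 39, 36), (16, 21, 34, 14), (16, 38, 15, 35), (16, 38, 39, 36), (23, 38, 15, 35), (23, 38, 39, 36), (26, 9, 16, 40), (26, 9, 17, 10), (26, 9, 20, 20), (26, 9, 29, 5), (30, 9, 16, 40), (30, 9, 17, 10), (30, 9, 20, 20), (30, 9, 29, 5), (40, 9, 16, 40), (40, 9, 17, 10), (40, 9, 20, 20), (40, 9, 29, 5), (9, 38, 15, 35), (9, 38, 39, 36)}.
Apply σ_{E > 20}; surviving tuples: {(23, 38, 15, 35), (23, 38, 39, 36), (26, 9, 16, 40), (26, 9, 17, 10), (26, 9, 20, 20), (26, 9, 29, 5), (30, 9, 16, 40), (30, 9, 17, 10), (30, 9, 20, 20), (30, 9, 29, 5), (40, 9, 16, 40), (40, 9, 17, 10), (40, 9, 20, 20), (40, 9, 29, 5)}
π_{F, B} gives {(10, 9), (20, 9), (35, 38), (36, 38), (40, 9), (5, 9)} (8 duplicate(s) eliminated).

{(10, 9), (20, 9), (35, 38), (36, 38), (40, 9), (5, 9)}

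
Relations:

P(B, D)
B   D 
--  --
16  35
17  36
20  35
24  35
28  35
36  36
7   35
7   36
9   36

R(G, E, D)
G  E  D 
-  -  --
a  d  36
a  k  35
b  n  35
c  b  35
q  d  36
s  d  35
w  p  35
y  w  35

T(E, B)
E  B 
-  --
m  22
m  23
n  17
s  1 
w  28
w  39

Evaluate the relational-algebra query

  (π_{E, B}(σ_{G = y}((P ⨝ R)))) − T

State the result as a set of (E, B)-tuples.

P ⋈ R (natural join on D): {(16, 35, a, k), (16, 35, b, n), (16, 35, c, b), (16, 35, s, d), (16, 35, w, p), (16, 35, y, w), (17, 36, a, d), (17, 36, q, d), (20, 35, a, k), (20, 35, b, n), (20, 35, c, b), (20, 35, s, d), (20, 35, w, p), (20, 35, y, w), (24, 35, a, k), (24, 35, b, n), (24, 35, c, b), (24, 35, s, d), (24, 35, w, p), (24, 35, y, w), (28, 35, a, k), (28, 35, b, n), (28, 35, c, b), (28, 35, s, d), (28, 35, w, p), (28, 35, y, w), (36, 36, a, d), (36, 36, q, d), (7, 35, a, k), (7, 35, b, n), (7, 35, c, b), (7, 35, s, d), (7, 35, w, p), (7, 35, y, w), (7, 36, a, d), (7, 36, q, d), (9, 36, a, d), (9, 36, q, d)}
Selection G = y: {(16, 35, y, w), (20, 35, y, w), (24, 35, y, w), (28, 35, y, w), (7, 35, y, w)}
Projecting to E, B: {(w, 16), (w, 20), (w, 24), (w, 28), (w, 7)}
Taking the difference: {(w, 16), (w, 20), (w, 24), (w, 7)}

{(w, 16), (w, 20), (w, 24), (w, 7)}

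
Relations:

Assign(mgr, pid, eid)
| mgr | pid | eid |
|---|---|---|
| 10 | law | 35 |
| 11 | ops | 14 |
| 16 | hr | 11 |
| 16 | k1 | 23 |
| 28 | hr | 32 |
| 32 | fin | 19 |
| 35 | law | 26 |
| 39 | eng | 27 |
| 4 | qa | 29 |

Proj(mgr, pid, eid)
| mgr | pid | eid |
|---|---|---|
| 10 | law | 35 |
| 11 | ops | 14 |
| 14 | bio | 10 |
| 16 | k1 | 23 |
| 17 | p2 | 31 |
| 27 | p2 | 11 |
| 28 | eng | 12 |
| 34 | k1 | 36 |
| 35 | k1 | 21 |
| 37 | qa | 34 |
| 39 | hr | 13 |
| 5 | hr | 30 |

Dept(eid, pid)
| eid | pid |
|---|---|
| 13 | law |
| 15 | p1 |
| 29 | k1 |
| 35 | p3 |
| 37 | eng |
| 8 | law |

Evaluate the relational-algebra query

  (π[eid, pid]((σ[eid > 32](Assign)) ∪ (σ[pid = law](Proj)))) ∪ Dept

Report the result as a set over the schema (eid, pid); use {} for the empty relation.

{(13, law), (15, p1), (29, k1), (35, law), (35, p3), (37, eng), (8, law)}

σ[eid > 32]: keep tuples satisfying eid > 32 → {(10, law, 35)}
σ[pid = law]: keep tuples satisfying pid = law → {(10, law, 35)}
Union: {(10, law, 35)} with {(10, law, 35)} → {(10, law, 35)}
Keep only column(s) eid, pid: {(35, law)}
Union: {(35, law)} with {(13, law), (15, p1), (29, k1), (35, p3), (37, eng), (8, law)} → {(13, law), (15, p1), (29, k1), (35, law), (35, p3), (37, eng), (8, law)}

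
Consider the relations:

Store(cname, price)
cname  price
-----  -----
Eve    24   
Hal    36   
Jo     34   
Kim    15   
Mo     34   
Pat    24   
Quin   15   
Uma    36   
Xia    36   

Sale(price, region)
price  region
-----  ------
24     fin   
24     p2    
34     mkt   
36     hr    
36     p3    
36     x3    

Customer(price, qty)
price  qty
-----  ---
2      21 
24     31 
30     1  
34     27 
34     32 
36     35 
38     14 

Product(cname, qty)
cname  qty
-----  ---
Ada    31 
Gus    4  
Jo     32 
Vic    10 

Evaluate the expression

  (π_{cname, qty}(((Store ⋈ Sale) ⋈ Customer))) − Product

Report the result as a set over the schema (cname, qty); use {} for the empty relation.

{(Eve, 31), (Hal, 35), (Jo, 27), (Mo, 27), (Mo, 32), (Pat, 31), (Uma, 35), (Xia, 35)}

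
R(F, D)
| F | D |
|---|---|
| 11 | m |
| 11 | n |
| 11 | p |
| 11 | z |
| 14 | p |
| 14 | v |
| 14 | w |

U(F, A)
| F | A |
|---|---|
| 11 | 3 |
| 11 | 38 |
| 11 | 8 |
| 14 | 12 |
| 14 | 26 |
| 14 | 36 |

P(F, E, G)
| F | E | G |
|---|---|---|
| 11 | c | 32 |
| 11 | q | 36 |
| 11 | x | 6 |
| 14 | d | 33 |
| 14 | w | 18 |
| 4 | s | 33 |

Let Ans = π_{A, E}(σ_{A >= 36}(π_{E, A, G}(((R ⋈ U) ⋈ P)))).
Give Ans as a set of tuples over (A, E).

Joining R and U on F yields {(11, m, 3), (11, m, 38), (11, m, 8), (11, n, 3), (11, n, 38), (11, n, 8), (11, p, 3), (11, p, 38), (11, p, 8), (11, z, 3), (11, z, 38), (11, z, 8), (14, p, 12), (14, p, 26), (14, p, 36), (14, v, 12), (14, v, 26), (14, v, 36), (14, w, 12), (14, w, 26), (14, w, 36)}.
Joining (R ⋈ U) and P on F yields {(11, m, 3, c, 32), (11, m, 3, q, 36), (11, m, 3, x, 6), (11, m, 38, c, 32), (11, m, 38, q, 36), (11, m, 38, x, 6), (11, m, 8, c, 32), (11, m, 8, q, 36), (11, m, 8, x, 6), (11, n, 3, c, 32), (11, n, 3, q, 36), (11, n, 3, x, 6), (11, n, 38, c, 32), (11, n, 38, q, 36), (11, n, 38, x, 6), (11, n, 8, c, 32), (11, n, 8, q, 36), (11, n, 8, x, 6), (11, p, 3, c, 32), (11, p, 3, q, 36), (11, p, 3, x, 6), (11, p, 38, c, 32), (11, p, 38, q, 36), (11, p, 38, x, 6), (11, p, 8, c, 32), (11, p, 8, q, 36), (11, p, 8, x, 6), (11, z, 3, c, 32), (11, z, 3, q, 36), (11, z, 3, x, 6), (11, z, 38, c, 32), (11, z, 38, q, 36), (11, z, 38, x, 6), (11, z, 8, c, 32), (11, z, 8, q, 36), (11, z, 8, x, 6), (14, p, 12, d, 33), (14, p, 12, w, 18), (14, p, 26, d, 33), (14, p, 26, w, 18), (14, p, 36, d, 33), (14, p, 36, w, 18), (14, v, 12, d, 33), (14, v, 12, w, 18), (14, v, 26, d, 33), (14, v, 26, w, 18), (14, v, 36, d, 33), (14, v, 36, w, 18), (14, w, 12, d, 33), (14, w, 12, w, 18), (14, w, 26, d, 33), (14, w, 26, w, 18), (14, w, 36, d, 33), (14, w, 36, w, 18)}.
Projecting to E, A, G (39 duplicate(s) eliminated): {(c, 3, 32), (c, 38, 32), (c, 8, 32), (d, 12, 33), (d, 26, 33), (d, 36, 33), (q, 3, 36), (q, 38, 36), (q, 8, 36), (w, 12, 18), (w, 26, 18), (w, 36, 18), (x, 3, 6), (x, 38, 6), (x, 8, 6)}
Apply σ_{A >= 36}; surviving tuples: {(c, 38, 32), (d, 36, 33), (q, 38, 36), (w, 36, 18), (x, 38, 6)}
Projecting to A, E: {(36, d), (36, w), (38, c), (38, q), (38, x)}

{(36, d), (36, w), (38, c), (38, q), (38, x)}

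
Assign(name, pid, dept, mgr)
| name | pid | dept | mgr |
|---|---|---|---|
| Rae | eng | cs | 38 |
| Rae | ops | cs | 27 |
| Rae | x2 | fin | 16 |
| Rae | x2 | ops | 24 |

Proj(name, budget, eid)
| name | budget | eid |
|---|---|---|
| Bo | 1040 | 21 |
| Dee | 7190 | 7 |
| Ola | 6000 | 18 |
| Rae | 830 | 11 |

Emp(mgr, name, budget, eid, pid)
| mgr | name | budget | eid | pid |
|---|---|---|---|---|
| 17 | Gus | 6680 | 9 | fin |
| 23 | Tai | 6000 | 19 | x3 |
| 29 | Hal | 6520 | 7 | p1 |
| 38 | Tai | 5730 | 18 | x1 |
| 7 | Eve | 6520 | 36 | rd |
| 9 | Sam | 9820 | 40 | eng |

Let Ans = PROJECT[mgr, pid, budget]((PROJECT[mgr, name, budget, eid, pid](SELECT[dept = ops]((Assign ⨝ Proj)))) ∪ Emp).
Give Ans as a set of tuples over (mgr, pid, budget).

Joining Assign and Proj on name yields {(Rae, eng, cs, 38, 830, 11), (Rae, ops, cs, 27, 830, 11), (Rae, x2, fin, 16, 830, 11), (Rae, x2, ops, 24, 830, 11)}.
Apply σ_{dept = ops}; surviving tuples: {(Rae, x2, ops, 24, 830, 11)}
π[mgr, name, budget, eid, pid]: project onto (mgr, name, budget, eid, pid) → {(24, Rae, 830, 11, x2)}
Taking the union: {(17, Gus, 6680, 9, fin), (23, Tai, 6000, 19, x3), (24, Rae, 830, 11, x2), (29, Hal, 6520, 7, p1), (38, Tai, 5730, 18, x1), (7, Eve, 6520, 36, rd), (9, Sam, 9820, 40, eng)}
π[mgr, pid, budget]: project onto (mgr, pid, budget) → {(17, fin, 6680), (23, x3, 6000), (24, x2, 830), (29, p1, 6520), (38, x1, 5730), (7, rd, 6520), (9, eng, 9820)}

{(17, fin, 6680), (23, x3, 6000), (24, x2, 830), (29, p1, 6520), (38, x1, 5730), (7, rd, 6520), (9, eng, 9820)}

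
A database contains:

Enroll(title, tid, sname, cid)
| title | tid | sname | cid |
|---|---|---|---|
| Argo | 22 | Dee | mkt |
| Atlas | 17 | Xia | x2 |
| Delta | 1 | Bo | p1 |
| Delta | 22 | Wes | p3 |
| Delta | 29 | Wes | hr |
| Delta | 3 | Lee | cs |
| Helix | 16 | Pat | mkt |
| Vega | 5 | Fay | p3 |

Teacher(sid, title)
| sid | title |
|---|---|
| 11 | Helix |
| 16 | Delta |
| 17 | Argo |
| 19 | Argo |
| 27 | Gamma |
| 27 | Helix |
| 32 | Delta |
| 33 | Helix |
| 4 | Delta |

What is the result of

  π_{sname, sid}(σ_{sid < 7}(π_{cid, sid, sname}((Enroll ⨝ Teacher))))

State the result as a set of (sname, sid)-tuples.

{(Bo, 4), (Lee, 4), (Wes, 4)}

Joining Enroll and Teacher on title yields {(Argo, 22, Dee, mkt, 17), (Argo, 22, Dee, mkt, 19), (Delta, 1, Bo, p1, 16), (Delta, 1, Bo, p1, 32), (Delta, 1, Bo, p1, 4), (Delta, 22, Wes, p3, 16), (Delta, 22, Wes, p3, 32), (Delta, 22, Wes, p3, 4), (Delta, 29, Wes, hr, 16), (Delta, 29, Wes, hr, 32), (Delta, 29, Wes, hr, 4), (Delta, 3, Lee, cs, 16), (Delta, 3, Lee, cs, 32), (Delta, 3, Lee, cs, 4), (Helix, 16, Pat, mkt, 11), (Helix, 16, Pat, mkt, 27), (Helix, 16, Pat, mkt, 33)}.
Projecting to cid, sid, sname: {(cs, 16, Lee), (cs, 32, Lee), (cs, 4, Lee), (hr, 16, Wes), (hr, 32, Wes), (hr, 4, Wes), (mkt, 11, Pat), (mkt, 17, Dee), (mkt, 19, Dee), (mkt, 27, Pat), (mkt, 33, Pat), (p1, 16, Bo), (p1, 32, Bo), (p1, 4, Bo), (p3, 16, Wes), (p3, 32, Wes), (p3, 4, Wes)}
Selection sid < 7: {(cs, 4, Lee), (hr, 4, Wes), (p1, 4, Bo), (p3, 4, Wes)}
Projecting to sname, sid (1 duplicate(s) eliminated): {(Bo, 4), (Lee, 4), (Wes, 4)}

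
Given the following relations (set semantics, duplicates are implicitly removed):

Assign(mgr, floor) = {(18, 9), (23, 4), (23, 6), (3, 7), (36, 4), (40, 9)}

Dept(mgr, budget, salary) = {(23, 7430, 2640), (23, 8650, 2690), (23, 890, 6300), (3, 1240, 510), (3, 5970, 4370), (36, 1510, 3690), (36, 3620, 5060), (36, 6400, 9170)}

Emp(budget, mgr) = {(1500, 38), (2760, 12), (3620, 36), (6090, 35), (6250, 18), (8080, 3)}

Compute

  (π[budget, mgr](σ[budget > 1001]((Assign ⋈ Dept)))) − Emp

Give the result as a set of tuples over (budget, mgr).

{(1240, 3), (1510, 36), (5970, 3), (6400, 36), (7430, 23), (8650, 23)}

Natural join on mgr: {(23, 4, 7430, 2640), (23, 4, 8650, 2690), (23, 4, 890, 6300), (23, 6, 7430, 2640), (23, 6, 8650, 2690), (23, 6, 890, 6300), (3, 7, 1240, 510), (3, 7, 5970, 4370), (36, 4, 1510, 3690), (36, 4, 3620, 5060), (36, 4, 6400, 9170)}
σ[budget > 1001]: keep tuples satisfying budget > 1001 → {(23, 4, 7430, 2640), (23, 4, 8650, 2690), (23, 6, 7430, 2640), (23, 6, 8650, 2690), (3, 7, 1240, 510), (3, 7, 5970, 4370), (36, 4, 1510, 3690), (36, 4, 3620, 5060), (36, 4, 6400, 9170)}
Keep only column(s) budget, mgr (2 duplicate(s) eliminated): {(1240, 3), (1510, 36), (3620, 36), (5970, 3), (6400, 36), (7430, 23), (8650, 23)}
Set difference of the two operands is {(1240, 3), (1510, 36), (5970, 3), (6400, 36), (7430, 23), (8650, 23)}.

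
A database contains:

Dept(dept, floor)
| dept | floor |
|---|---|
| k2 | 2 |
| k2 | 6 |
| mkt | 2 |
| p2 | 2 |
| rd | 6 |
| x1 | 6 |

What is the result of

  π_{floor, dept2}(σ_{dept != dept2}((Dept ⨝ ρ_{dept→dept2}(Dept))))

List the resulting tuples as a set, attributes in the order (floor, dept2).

{(2, k2), (2, mkt), (2, p2), (6, k2), (6, rd), (6, x1)}

ρ[dept→dept2]: schema becomes (dept2, floor); tuples unchanged.
Joining Dept and ρ_{dept→dept2}(Dept) on floor yields {(k2, 2, k2), (k2, 2, mkt), (k2, 2, p2), (k2, 6, k2), (k2, 6, rd), (k2, 6, x1), (mkt, 2, k2), (mkt, 2, mkt), (mkt, 2, p2), (p2, 2, k2), (p2, 2, mkt), (p2, 2, p2), (rd, 6, k2), (rd, 6, rd), (rd, 6, x1), (x1, 6, k2), (x1, 6, rd), (x1, 6, x1)}.
Selection dept != dept2: {(k2, 2, mkt), (k2, 2, p2), (k2, 6, rd), (k2, 6, x1), (mkt, 2, k2), (mkt, 2, p2), (p2, 2, k2), (p2, 2, mkt), (rd, 6, k2), (rd, 6, x1), (x1, 6, k2), (x1, 6, rd)}
π_{floor, dept2} gives {(2, k2), (2, mkt), (2, p2), (6, k2), (6, rd), (6, x1)} (6 duplicate(s) eliminated).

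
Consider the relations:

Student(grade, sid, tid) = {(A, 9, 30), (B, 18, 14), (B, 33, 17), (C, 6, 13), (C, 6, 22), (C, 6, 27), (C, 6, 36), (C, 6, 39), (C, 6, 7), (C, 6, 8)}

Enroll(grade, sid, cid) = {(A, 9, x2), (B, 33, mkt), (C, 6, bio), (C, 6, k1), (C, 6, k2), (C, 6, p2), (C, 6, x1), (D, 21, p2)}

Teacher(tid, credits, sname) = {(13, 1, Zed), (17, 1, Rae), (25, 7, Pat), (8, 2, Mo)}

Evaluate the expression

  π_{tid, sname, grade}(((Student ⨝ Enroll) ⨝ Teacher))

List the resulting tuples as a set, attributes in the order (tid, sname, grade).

{(13, Zed, C), (17, Rae, B), (8, Mo, C)}

Joining Student and Enroll on grade, sid yields {(A, 9, 30, x2), (B, 33, 17, mkt), (C, 6, 13, bio), (C, 6, 13, k1), (C, 6, 13, k2), (C, 6, 13, p2), (C, 6, 13, x1), (C, 6, 22, bio), (C, 6, 22, k1), (C, 6, 22, k2), (C, 6, 22, p2), (C, 6, 22, x1), (C, 6, 27, bio), (C, 6, 27, k1), (C, 6, 27, k2), (C, 6, 27, p2), (C, 6, 27, x1), (C, 6, 36, bio), (C, 6, 36, k1), (C, 6, 36, k2), (C, 6, 36, p2), (C, 6, 36, x1), (C, 6, 39, bio), (C, 6, 39, k1), (C, 6, 39, k2), (C, 6, 39, p2), (C, 6, 39, x1), (C, 6, 7, bio), (C, 6, 7, k1), (C, 6, 7, k2), (C, 6, 7, p2), (C, 6, 7, x1), (C, 6, 8, bio), (C, 6, 8, k1), (C, 6, 8, k2), (C, 6, 8, p2), (C, 6, 8, x1)}.
Joining (Student ⨝ Enroll) and Teacher on tid yields {(B, 33, 17, mkt, 1, Rae), (C, 6, 13, bio, 1, Zed), (C, 6, 13, k1, 1, Zed), (C, 6, 13, k2, 1, Zed), (C, 6, 13, p2, 1, Zed), (C, 6, 13, x1, 1, Zed), (C, 6, 8, bio, 2, Mo), (C, 6, 8, k1, 2, Mo), (C, 6, 8, k2, 2, Mo), (C, 6, 8, p2, 2, Mo), (C, 6, 8, x1, 2, Mo)}.
Keep only column(s) tid, sname, grade (8 duplicate(s) eliminated): {(13, Zed, C), (17, Rae, B), (8, Mo, C)}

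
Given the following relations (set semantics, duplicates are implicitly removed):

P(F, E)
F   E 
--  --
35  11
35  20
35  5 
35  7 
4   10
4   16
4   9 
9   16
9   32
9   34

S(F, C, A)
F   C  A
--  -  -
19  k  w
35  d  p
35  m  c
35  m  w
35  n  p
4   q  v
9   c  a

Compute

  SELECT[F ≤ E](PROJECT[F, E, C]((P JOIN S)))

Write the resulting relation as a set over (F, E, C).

Natural join on F: {(35, 11, d, p), (35, 11, m, c), (35, 11, m, w), (35, 11, n, p), (35, 20, d, p), (35, 20, m, c), (35, 20, m, w), (35, 20, n, p), (35, 5, d, p), (35, 5, m, c), (35, 5, m, w), (35, 5, n, p), (35, 7, d, p), (35, 7, m, c), (35, 7, m, w), (35, 7, n, p), (4, 10, q, v), (4, 16, q, v), (4, 9, q, v), (9, 16, c, a), (9, 32, c, a), (9, 34, c, a)}
π_{F, E, C} gives {(35, 11, d), (35, 11, m), (35, 11, n), (35, 20, d), (35, 20, m), (35, 20, n), (35, 5, d), (35, 5, m), (35, 5, n), (35, 7, d), (35, 7, m), (35, 7, n), (4, 10, q), (4, 16, q), (4, 9, q), (9, 16, c), (9, 32, c), (9, 34, c)} (4 duplicate(s) eliminated).
Filtering on F ≤ E leaves {(4, 10, q), (4, 16, q), (4, 9, q), (9, 16, c), (9, 32, c), (9, 34, c)}.

{(4, 10, q), (4, 16, q), (4, 9, q), (9, 16, c), (9, 32, c), (9, 34, c)}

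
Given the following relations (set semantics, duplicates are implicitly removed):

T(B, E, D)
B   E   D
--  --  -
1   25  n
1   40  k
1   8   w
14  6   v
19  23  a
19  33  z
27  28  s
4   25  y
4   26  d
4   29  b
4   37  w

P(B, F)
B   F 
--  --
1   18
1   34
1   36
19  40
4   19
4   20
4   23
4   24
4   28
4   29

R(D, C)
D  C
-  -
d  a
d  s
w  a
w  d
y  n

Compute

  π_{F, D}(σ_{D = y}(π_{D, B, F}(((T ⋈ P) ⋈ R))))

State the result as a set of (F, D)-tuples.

{(19, y), (20, y), (23, y), (24, y), (28, y), (29, y)}

Natural join on B: {(1, 25, n, 18), (1, 25, n, 34), (1, 25, n, 36), (1, 40, k, 18), (1, 40, k, 34), (1, 40, k, 36), (1, 8, w, 18), (1, 8, w, 34), (1, 8, w, 36), (19, 23, a, 40), (19, 33, z, 40), (4, 25, y, 19), (4, 25, y, 20), (4, 25, y, 23), (4, 25, y, 24), (4, 25, y, 28), (4, 25, y, 29), (4, 26, d, 19), (4, 26, d, 20), (4, 26, d, 23), (4, 26, d, 24), (4, 26, d, 28), (4, 26, d, 29), (4, 29, b, 19), (4, 29, b, 20), (4, 29, b, 23), (4, 29, b, 24), (4, 29, b, 28), (4, 29, b, 29), (4, 37, w, 19), (4, 37, w, 20), (4, 37, w, 23), (4, 37, w, 24), (4, 37, w, 28), (4, 37, w, 29)}
Natural join on D: {(1, 8, w, 18, a), (1, 8, w, 18, d), (1, 8, w, 34, a), (1, 8, w, 34, d), (1, 8, w, 36, a), (1, 8, w, 36, d), (4, 25, y, 19, n), (4, 25, y, 20, n), (4, 25, y, 23, n), (4, 25, y, 24, n), (4, 25, y, 28, n), (4, 25, y, 29, n), (4, 26, d, 19, a), (4, 26, d, 19, s), (4, 26, d, 20, a), (4, 26, d, 20, s), (4, 26, d, 23, a), (4, 26, d, 23, s), (4, 26, d, 24, a), (4, 26, d, 24, s), (4, 26, d, 28, a), (4, 26, d, 28, s), (4, 26, d, 29, a), (4, 26, d, 29, s), (4, 37, w, 19, a), (4, 37, w, 19, d), (4, 37, w, 20, a), (4, 37, w, 20, d), (4, 37, w, 23, a), (4, 37, w, 23, d), (4, 37, w, 24, a), (4, 37, w, 24, d), (4, 37, w, 28, a), (4, 37, w, 28, d), (4, 37, w, 29, a), (4, 37, w, 29, d)}
Projecting to D, B, F (15 duplicate(s) eliminated): {(d, 4, 19), (d, 4, 20), (d, 4, 23), (d, 4, 24), (d, 4, 28), (d, 4, 29), (w, 1, 18), (w, 1, 34), (w, 1, 36), (w, 4, 19), (w, 4, 20), (w, 4, 23), (w, 4, 24), (w, 4, 28), (w, 4, 29), (y, 4, 19), (y, 4, 20), (y, 4, 23), (y, 4, 24), (y, 4, 28), (y, 4, 29)}
Selection D = y: {(y, 4, 19), (y, 4, 20), (y, 4, 23), (y, 4, 24), (y, 4, 28), (y, 4, 29)}
Projecting to F, D: {(19, y), (20, y), (23, y), (24, y), (28, y), (29, y)}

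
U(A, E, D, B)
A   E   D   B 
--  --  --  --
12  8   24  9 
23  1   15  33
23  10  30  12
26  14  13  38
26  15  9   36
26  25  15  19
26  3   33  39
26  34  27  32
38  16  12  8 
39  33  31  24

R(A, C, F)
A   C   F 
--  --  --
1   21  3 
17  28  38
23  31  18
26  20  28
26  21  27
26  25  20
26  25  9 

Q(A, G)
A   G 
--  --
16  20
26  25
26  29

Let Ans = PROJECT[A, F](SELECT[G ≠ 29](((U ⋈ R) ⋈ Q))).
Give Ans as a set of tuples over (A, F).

{(26, 20), (26, 27), (26, 28), (26, 9)}

U ⋈ R (natural join on A): {(23, 1, 15, 33, 31, 18), (23, 10, 30, 12, 31, 18), (26, 14, 13, 38, 20, 28), (26, 14, 13, 38, 21, 27), (26, 14, 13, 38, 25, 20), (26, 14, 13, 38, 25, 9), (26, 15, 9, 36, 20, 28), (26, 15, 9, 36, 21, 27), (26, 15, 9, 36, 25, 20), (26, 15, 9, 36, 25, 9), (26, 25, 15, 19, 20, 28), (26, 25, 15, 19, 21, 27), (26, 25, 15, 19, 25, 20), (26, 25, 15, 19, 25, 9), (26, 3, 33, 39, 20, 28), (26, 3, 33, 39, 21, 27), (26, 3, 33, 39, 25, 20), (26, 3, 33, 39, 25, 9), (26, 34, 27, 32, 20, 28), (26, 34, 27, 32, 21, 27), (26, 34, 27, 32, 25, 20), (26, 34, 27, 32, 25, 9)}
(U ⋈ R) ⋈ Q (natural join on A): {(26, 14, 13, 38, 20, 28, 25), (26, 14, 13, 38, 20, 28, 29), (26, 14, 13, 38, 21, 27, 25), (26, 14, 13, 38, 21, 27, 29), (26, 14, 13, 38, 25, 20, 25), (26, 14, 13, 38, 25, 20, 29), (26, 14, 13, 38, 25, 9, 25), (26, 14, 13, 38, 25, 9, 29), (26, 15, 9, 36, 20, 28, 25), (26, 15, 9, 36, 20, 28, 29), (26, 15, 9, 36, 21, 27, 25), (26, 15, 9, 36, 21, 27, 29), (26, 15, 9, 36, 25, 20, 25), (26, 15, 9, 36, 25, 20, 29), (26, 15, 9, 36, 25, 9, 25), (26, 15, 9, 36, 25, 9, 29), (26, 25, 15, 19, 20, 28, 25), (26, 25, 15, 19, 20, 28, 29), (26, 25, 15, 19, 21, 27, 25), (26, 25, 15, 19, 21, 27, 29), (26, 25, 15, 19, 25, 20, 25), (26, 25, 15, 19, 25, 20, 29), (26, 25, 15, 19, 25, 9, 25), (26, 25, 15, 19, 25, 9, 29), (26, 3, 33, 39, 20, 28, 25), (26, 3, 33, 39, 20, 28, 29), (26, 3, 33, 39, 21, 27, 25), (26, 3, 33, 39, 21, 27, 29), (26, 3, 33, 39, 25, 20, 25), (26, 3, 33, 39, 25, 20, 29), (26, 3, 33, 39, 25, 9, 25), (26, 3, 33, 39, 25, 9, 29), (26, 34, 27, 32, 20, 28, 25), (26, 34, 27, 32, 20, 28, 29), (26, 34, 27, 32, 21, 27, 25), (26, 34, 27, 32, 21, 27, 29), (26, 34, 27, 32, 25, 20, 25), (26, 34, 27, 32, 25, 20, 29), (26, 34, 27, 32, 25, 9, 25), (26, 34, 27, 32, 25, 9, 29)}
Apply σ_{G ≠ 29}; surviving tuples: {(26, 14, 13, 38, 20, 28, 25), (26, 14, 13, 38, 21, 27, 25), (26, 14, 13, 38, 25, 20, 25), (26, 14, 13, 38, 25, 9, 25), (26, 15, 9, 36, 20, 28, 25), (26, 15, 9, 36, 21, 27, 25), (26, 15, 9, 36, 25, 20, 25), (26, 15, 9, 36, 25, 9, 25), (26, 25, 15, 19, 20, 28, 25), (26, 25, 15, 19, 21, 27, 25), (26, 25, 15, 19, 25, 20, 25), (26, 25, 15, 19, 25, 9, 25), (26, 3, 33, 39, 20, 28, 25), (26, 3, 33, 39, 21, 27, 25), (26, 3, 33, 39, 25, 20, 25), (26, 3, 33, 39, 25, 9, 25), (26, 34, 27, 32, 20, 28, 25), (26, 34, 27, 32, 21, 27, 25), (26, 34, 27, 32, 25, 20, 25), (26, 34, 27, 32, 25, 9, 25)}
π_{A, F} gives {(26, 20), (26, 27), (26, 28), (26, 9)} (16 duplicate(s) eliminated).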